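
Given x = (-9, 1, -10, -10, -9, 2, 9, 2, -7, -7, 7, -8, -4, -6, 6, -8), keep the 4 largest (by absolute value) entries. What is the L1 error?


Sorted |x_i| descending: [10, 10, 9, 9, 9, 8, 8, 7, 7, 7, 6, 6, 4, 2, 2, 1]
Keep top 4: [10, 10, 9, 9]
Tail entries: [9, 8, 8, 7, 7, 7, 6, 6, 4, 2, 2, 1]
L1 error = sum of tail = 67.

67


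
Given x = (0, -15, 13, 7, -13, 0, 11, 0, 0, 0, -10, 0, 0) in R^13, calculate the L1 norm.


Non-zero entries: [(1, -15), (2, 13), (3, 7), (4, -13), (6, 11), (10, -10)]
Absolute values: [15, 13, 7, 13, 11, 10]
||x||_1 = sum = 69.

69


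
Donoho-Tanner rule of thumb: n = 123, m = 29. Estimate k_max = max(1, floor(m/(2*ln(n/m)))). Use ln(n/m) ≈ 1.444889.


n/m = 123/29.
ln(n/m) ≈ 1.444889.
2*ln(n/m) ≈ 2.889778.
m/(2*ln(n/m)) ≈ 29/2.889778 ≈ 10.0354.
floor = 10.
k_max = max(1, 10) = 10.

10


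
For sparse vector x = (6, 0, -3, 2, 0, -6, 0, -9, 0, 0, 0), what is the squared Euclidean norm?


Non-zero entries: [(0, 6), (2, -3), (3, 2), (5, -6), (7, -9)]
Squares: [36, 9, 4, 36, 81]
||x||_2^2 = sum = 166.

166


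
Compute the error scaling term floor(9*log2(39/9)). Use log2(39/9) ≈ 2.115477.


log2(n/k) = log2(39/9) ≈ 2.115477.
k*log2(n/k) ≈ 9*2.115477 = 19.039293.
floor(19.039293) = 19.

19


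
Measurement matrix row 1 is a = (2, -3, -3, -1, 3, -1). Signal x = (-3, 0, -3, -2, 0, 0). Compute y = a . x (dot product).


Non-zero terms: ['2*-3', '-3*-3', '-1*-2']
Products: [-6, 9, 2]
y = sum = 5.

5


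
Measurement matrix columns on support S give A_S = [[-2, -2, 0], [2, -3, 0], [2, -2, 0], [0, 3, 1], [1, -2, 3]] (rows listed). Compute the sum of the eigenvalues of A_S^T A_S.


Sum of eigenvalues of A_S^T A_S = trace(A_S^T A_S) = sum of squared column norms of A_S.
A_S^T A_S diagonal: [13, 30, 10].
trace = 13 + 30 + 10 = 53.

53


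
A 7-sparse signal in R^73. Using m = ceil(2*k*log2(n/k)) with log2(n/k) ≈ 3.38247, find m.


log2(n/k) = log2(73/7) ≈ 3.38247.
2*k*log2(n/k) ≈ 2*7*3.38247 = 47.35458.
m = ceil(47.35458) = 48.

48


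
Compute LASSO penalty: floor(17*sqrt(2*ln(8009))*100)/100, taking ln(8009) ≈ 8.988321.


ln(8009) ≈ 8.988321.
2*ln(n) ≈ 17.976642.
sqrt(2*ln(n)) ≈ sqrt(17.976642) ≈ 4.239887.
lambda ≈ 17*4.239887 = 72.078079.
floor(lambda*100)/100 = 72.07.

72.07


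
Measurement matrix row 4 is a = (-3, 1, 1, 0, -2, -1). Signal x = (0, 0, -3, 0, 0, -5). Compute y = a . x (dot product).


Non-zero terms: ['1*-3', '-1*-5']
Products: [-3, 5]
y = sum = 2.

2


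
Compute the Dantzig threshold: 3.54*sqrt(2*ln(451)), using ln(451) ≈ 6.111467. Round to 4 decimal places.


ln(451) ≈ 6.111467.
2*ln(n) ≈ 12.222934.
sqrt(2*ln(n)) ≈ sqrt(12.222934) ≈ 3.496131.
threshold ≈ 3.54*3.496131 = 12.37630374 ≈ 12.3763.

12.3763


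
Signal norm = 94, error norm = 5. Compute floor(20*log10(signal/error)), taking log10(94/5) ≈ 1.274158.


||x||/||e|| = 94/5.
log10(94/5) ≈ 1.274158.
20*log10(||x||/||e||) ≈ 20*1.274158 = 25.48316.
floor(25.48316) = 25.

25


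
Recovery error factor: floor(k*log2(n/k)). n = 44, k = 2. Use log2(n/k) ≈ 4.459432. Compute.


log2(n/k) = log2(44/2) ≈ 4.459432.
k*log2(n/k) ≈ 2*4.459432 = 8.918864.
floor(8.918864) = 8.

8


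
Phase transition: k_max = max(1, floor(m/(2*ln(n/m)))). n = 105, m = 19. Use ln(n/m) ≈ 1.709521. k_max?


n/m = 105/19.
ln(n/m) ≈ 1.709521.
2*ln(n/m) ≈ 3.419042.
m/(2*ln(n/m)) ≈ 19/3.419042 ≈ 5.5571.
floor = 5.
k_max = max(1, 5) = 5.

5


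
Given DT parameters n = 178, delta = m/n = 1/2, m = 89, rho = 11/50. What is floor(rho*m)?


m = 1/2*178 = 89.
rho = 11/50.
rho*m = 11/50*89 = 19.58.
k = floor(19.58) = 19.

19


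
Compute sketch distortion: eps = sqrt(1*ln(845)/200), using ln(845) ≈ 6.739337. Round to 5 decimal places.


ln(845) ≈ 6.739337.
1*ln(N)/m ≈ 1*6.739337/200 ≈ 0.03369668.
eps = sqrt(0.03369668) ≈ 0.1835666 ≈ 0.18357.

0.18357


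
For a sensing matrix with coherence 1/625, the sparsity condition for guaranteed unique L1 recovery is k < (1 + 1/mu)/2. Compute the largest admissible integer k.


1/mu = 625.
1 + 1/mu = 626.
(1 + 1/mu)/2 = 313 is an integer and the inequality is strict, so k_max = 313 - 1 = 312.

312


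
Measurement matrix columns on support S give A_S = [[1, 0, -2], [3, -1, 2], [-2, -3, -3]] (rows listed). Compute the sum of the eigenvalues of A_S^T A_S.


Sum of eigenvalues of A_S^T A_S = trace(A_S^T A_S) = sum of squared column norms of A_S.
A_S^T A_S diagonal: [14, 10, 17].
trace = 14 + 10 + 17 = 41.

41


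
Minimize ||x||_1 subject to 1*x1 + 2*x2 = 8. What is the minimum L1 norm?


Axis intercepts:
  x1 = 8, x2 = 0: L1 = 8
  x1 = 0, x2 = 4: L1 = 4
x* = (0, 4)
||x*||_1 = 4.

4


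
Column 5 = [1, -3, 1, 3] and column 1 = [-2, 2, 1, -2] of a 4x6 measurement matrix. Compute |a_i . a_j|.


Inner product: 1*-2 + -3*2 + 1*1 + 3*-2
Products: [-2, -6, 1, -6]
Sum = -13.
|dot| = 13.

13


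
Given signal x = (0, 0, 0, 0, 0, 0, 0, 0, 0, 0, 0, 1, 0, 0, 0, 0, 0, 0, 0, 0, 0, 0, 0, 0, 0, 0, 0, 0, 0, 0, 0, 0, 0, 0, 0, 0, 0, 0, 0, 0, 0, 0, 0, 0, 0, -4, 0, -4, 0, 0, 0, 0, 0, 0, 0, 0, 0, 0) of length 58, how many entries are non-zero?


Non-zero positions: [11, 45, 47].
Sparsity = 3.

3


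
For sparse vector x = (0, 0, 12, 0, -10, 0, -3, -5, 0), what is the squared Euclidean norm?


Non-zero entries: [(2, 12), (4, -10), (6, -3), (7, -5)]
Squares: [144, 100, 9, 25]
||x||_2^2 = sum = 278.

278


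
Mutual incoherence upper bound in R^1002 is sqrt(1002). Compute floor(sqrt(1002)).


31^2 = 961 <= 1002 < 1024 = 32^2, so 31 <= sqrt(1002) < 32.
floor(sqrt(1002)) = 31.

31


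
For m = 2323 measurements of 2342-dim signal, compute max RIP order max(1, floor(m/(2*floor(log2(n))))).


floor(log2(2342)) = 11.
2*11 = 22.
m/(2*floor(log2(n))) = 2323/22 ≈ 105.5909.
floor = 105.
k = max(1, 105) = 105.

105


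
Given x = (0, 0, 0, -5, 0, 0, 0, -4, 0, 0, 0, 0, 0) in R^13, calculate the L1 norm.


Non-zero entries: [(3, -5), (7, -4)]
Absolute values: [5, 4]
||x||_1 = sum = 9.

9


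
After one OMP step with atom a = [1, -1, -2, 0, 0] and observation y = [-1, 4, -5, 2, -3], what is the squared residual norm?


a^T a = 6.
a^T y = 5.
coeff = 5/6 = 5/6.
||r||^2 = 305/6.

305/6


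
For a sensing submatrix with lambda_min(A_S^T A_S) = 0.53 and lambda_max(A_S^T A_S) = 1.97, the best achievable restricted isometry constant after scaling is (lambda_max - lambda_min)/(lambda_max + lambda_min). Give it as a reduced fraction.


lambda_max - lambda_min = 1.97 - 0.53 = 1.44.
lambda_max + lambda_min = 1.97 + 0.53 = 2.50.
delta = 1.44/2.50 = 144/250 = 72/125.

72/125


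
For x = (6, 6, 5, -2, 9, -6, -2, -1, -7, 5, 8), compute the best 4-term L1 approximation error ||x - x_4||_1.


Sorted |x_i| descending: [9, 8, 7, 6, 6, 6, 5, 5, 2, 2, 1]
Keep top 4: [9, 8, 7, 6]
Tail entries: [6, 6, 5, 5, 2, 2, 1]
L1 error = sum of tail = 27.

27


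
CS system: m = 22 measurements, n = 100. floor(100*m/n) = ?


100*m/n = 100*22/100 ≈ 22.0.
floor = 22.

22


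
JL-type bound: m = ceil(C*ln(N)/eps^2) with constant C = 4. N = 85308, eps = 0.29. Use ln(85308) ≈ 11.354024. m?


ln(85308) ≈ 11.354024.
eps^2 = 0.29^2 = 0.0841.
C*ln(N)/eps^2 ≈ 4*11.354024/0.0841 ≈ 540.0249.
m = ceil(540.0249) = 541.

541


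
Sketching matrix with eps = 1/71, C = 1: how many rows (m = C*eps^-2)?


1/eps = 71.
(1/eps)^2 = 5041.
m = 1*5041 = 5041.

5041


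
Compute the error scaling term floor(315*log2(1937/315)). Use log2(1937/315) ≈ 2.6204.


log2(n/k) = log2(1937/315) ≈ 2.6204.
k*log2(n/k) ≈ 315*2.6204 = 825.426.
floor(825.426) = 825.

825


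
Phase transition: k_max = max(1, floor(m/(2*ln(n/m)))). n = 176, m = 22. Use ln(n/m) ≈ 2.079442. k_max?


n/m = 176/22 = 8.
ln(n/m) ≈ 2.079442.
2*ln(n/m) ≈ 4.158884.
m/(2*ln(n/m)) ≈ 22/4.158884 ≈ 5.2899.
floor = 5.
k_max = max(1, 5) = 5.

5


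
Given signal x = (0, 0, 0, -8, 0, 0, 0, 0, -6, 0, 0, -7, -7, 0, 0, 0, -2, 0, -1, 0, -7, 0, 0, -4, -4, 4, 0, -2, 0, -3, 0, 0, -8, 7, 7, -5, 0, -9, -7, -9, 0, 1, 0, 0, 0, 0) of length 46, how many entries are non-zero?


Non-zero positions: [3, 8, 11, 12, 16, 18, 20, 23, 24, 25, 27, 29, 32, 33, 34, 35, 37, 38, 39, 41].
Sparsity = 20.

20


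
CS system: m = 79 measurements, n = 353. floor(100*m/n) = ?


100*m/n = 100*79/353 ≈ 22.3796.
floor = 22.

22


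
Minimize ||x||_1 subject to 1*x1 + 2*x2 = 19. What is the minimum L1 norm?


Axis intercepts:
  x1 = 19, x2 = 0: L1 = 19
  x1 = 0, x2 = 19/2: L1 = 19/2
x* = (0, 19/2)
||x*||_1 = 19/2.

19/2


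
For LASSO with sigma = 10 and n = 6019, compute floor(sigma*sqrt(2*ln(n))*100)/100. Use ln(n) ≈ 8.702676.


ln(6019) ≈ 8.702676.
2*ln(n) ≈ 17.405352.
sqrt(2*ln(n)) ≈ sqrt(17.405352) ≈ 4.171972.
lambda ≈ 10*4.171972 = 41.71972.
floor(lambda*100)/100 = 41.71.

41.71


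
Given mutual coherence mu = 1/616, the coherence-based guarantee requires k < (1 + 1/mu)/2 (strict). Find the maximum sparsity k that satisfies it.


1/mu = 616.
1 + 1/mu = 617.
(1 + 1/mu)/2 = 308.5 is not an integer, so k_max = floor(308.5) = 308.

308


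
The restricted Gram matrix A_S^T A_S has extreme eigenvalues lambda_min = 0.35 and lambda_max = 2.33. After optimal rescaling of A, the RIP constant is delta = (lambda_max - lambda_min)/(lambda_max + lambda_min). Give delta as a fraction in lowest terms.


lambda_max - lambda_min = 2.33 - 0.35 = 1.98.
lambda_max + lambda_min = 2.33 + 0.35 = 2.68.
delta = 1.98/2.68 = 198/268 = 99/134.

99/134


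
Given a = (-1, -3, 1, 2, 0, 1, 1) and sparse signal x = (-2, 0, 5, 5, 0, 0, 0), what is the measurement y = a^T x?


Non-zero terms: ['-1*-2', '1*5', '2*5']
Products: [2, 5, 10]
y = sum = 17.

17


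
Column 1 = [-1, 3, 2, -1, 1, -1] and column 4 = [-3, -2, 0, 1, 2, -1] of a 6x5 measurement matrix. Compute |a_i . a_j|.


Inner product: -1*-3 + 3*-2 + 2*0 + -1*1 + 1*2 + -1*-1
Products: [3, -6, 0, -1, 2, 1]
Sum = -1.
|dot| = 1.

1


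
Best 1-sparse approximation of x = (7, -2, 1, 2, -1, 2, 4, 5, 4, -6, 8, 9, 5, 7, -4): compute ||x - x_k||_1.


Sorted |x_i| descending: [9, 8, 7, 7, 6, 5, 5, 4, 4, 4, 2, 2, 2, 1, 1]
Keep top 1: [9]
Tail entries: [8, 7, 7, 6, 5, 5, 4, 4, 4, 2, 2, 2, 1, 1]
L1 error = sum of tail = 58.

58


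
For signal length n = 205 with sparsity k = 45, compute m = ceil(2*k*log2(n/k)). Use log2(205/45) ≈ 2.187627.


log2(n/k) = log2(205/45) ≈ 2.187627.
2*k*log2(n/k) ≈ 2*45*2.187627 = 196.88643.
m = ceil(196.88643) = 197.

197


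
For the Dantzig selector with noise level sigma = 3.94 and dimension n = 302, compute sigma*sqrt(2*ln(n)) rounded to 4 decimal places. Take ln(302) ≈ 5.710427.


ln(302) ≈ 5.710427.
2*ln(n) ≈ 11.420854.
sqrt(2*ln(n)) ≈ sqrt(11.420854) ≈ 3.379475.
threshold ≈ 3.94*3.379475 = 13.3151315 ≈ 13.3151.

13.3151


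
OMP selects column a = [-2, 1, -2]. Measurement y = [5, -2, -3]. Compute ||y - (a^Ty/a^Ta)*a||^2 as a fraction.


a^T a = 9.
a^T y = -6.
coeff = -6/9 = -2/3.
||r||^2 = 34.

34


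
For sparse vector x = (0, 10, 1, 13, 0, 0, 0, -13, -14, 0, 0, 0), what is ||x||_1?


Non-zero entries: [(1, 10), (2, 1), (3, 13), (7, -13), (8, -14)]
Absolute values: [10, 1, 13, 13, 14]
||x||_1 = sum = 51.

51


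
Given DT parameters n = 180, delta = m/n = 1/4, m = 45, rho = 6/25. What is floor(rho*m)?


m = 1/4*180 = 45.
rho = 6/25.
rho*m = 6/25*45 = 10.8.
k = floor(10.8) = 10.

10


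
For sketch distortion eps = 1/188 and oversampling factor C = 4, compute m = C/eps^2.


1/eps = 188.
(1/eps)^2 = 35344.
m = 4*35344 = 141376.

141376


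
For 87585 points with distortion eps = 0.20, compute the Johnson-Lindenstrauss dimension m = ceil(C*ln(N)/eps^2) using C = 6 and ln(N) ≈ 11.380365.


ln(87585) ≈ 11.380365.
eps^2 = 0.20^2 = 0.04.
C*ln(N)/eps^2 ≈ 6*11.380365/0.04 ≈ 1707.0548.
m = ceil(1707.0548) = 1708.

1708


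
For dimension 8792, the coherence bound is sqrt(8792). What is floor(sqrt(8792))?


93^2 = 8649 <= 8792 < 8836 = 94^2, so 93 <= sqrt(8792) < 94.
floor(sqrt(8792)) = 93.

93


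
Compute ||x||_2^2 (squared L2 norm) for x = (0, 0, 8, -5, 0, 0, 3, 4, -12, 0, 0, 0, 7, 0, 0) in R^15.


Non-zero entries: [(2, 8), (3, -5), (6, 3), (7, 4), (8, -12), (12, 7)]
Squares: [64, 25, 9, 16, 144, 49]
||x||_2^2 = sum = 307.

307


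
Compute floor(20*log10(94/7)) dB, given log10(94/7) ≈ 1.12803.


||x||/||e|| = 94/7.
log10(94/7) ≈ 1.12803.
20*log10(||x||/||e||) ≈ 20*1.12803 = 22.5606.
floor(22.5606) = 22.

22


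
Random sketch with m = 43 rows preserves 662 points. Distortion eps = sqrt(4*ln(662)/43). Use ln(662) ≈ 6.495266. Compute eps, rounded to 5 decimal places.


ln(662) ≈ 6.495266.
4*ln(N)/m ≈ 4*6.495266/43 ≈ 0.60421079.
eps = sqrt(0.60421079) ≈ 0.77731 ≈ 0.77731.

0.77731


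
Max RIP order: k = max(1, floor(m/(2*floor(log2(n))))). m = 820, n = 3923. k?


floor(log2(3923)) = 11.
2*11 = 22.
m/(2*floor(log2(n))) = 820/22 ≈ 37.2727.
floor = 37.
k = max(1, 37) = 37.

37


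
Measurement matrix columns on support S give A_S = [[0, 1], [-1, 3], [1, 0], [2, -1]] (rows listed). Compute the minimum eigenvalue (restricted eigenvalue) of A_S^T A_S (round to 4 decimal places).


A_S^T A_S = [[6, -5], [-5, 11]].
trace = 17.
det = 41.
disc = trace^2 - 4*det = 289 - 4*41 = 125.
sqrt(125) ≈ 11.180340.
lam_min = (17 - sqrt(125))/2 ≈ (17 - 11.180340)/2 = 2.90983 ≈ 2.9098.

2.9098


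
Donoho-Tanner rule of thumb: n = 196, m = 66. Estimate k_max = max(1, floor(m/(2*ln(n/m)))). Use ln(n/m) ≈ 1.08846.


n/m = 196/66 = 98/33.
ln(n/m) ≈ 1.08846.
2*ln(n/m) ≈ 2.17692.
m/(2*ln(n/m)) ≈ 66/2.17692 ≈ 30.3181.
floor = 30.
k_max = max(1, 30) = 30.

30


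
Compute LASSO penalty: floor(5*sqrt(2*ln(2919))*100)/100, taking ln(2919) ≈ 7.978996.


ln(2919) ≈ 7.978996.
2*ln(n) ≈ 15.957992.
sqrt(2*ln(n)) ≈ sqrt(15.957992) ≈ 3.994746.
lambda ≈ 5*3.994746 = 19.97373.
floor(lambda*100)/100 = 19.97.

19.97


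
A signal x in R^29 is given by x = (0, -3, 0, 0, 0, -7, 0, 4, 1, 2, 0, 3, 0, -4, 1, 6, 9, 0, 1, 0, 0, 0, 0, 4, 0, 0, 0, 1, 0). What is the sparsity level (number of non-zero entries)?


Non-zero positions: [1, 5, 7, 8, 9, 11, 13, 14, 15, 16, 18, 23, 27].
Sparsity = 13.

13


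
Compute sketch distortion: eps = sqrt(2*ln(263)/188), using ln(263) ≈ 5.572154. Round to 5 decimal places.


ln(263) ≈ 5.572154.
2*ln(N)/m ≈ 2*5.572154/188 ≈ 0.05927823.
eps = sqrt(0.05927823) ≈ 0.2434712 ≈ 0.24347.

0.24347


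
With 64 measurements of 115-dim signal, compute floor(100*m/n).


100*m/n = 100*64/115 ≈ 55.6522.
floor = 55.

55


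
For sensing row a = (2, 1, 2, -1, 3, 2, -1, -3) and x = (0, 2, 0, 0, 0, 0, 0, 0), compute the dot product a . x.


Non-zero terms: ['1*2']
Products: [2]
y = sum = 2.

2


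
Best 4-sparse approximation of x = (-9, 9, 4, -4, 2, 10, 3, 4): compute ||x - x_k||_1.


Sorted |x_i| descending: [10, 9, 9, 4, 4, 4, 3, 2]
Keep top 4: [10, 9, 9, 4]
Tail entries: [4, 4, 3, 2]
L1 error = sum of tail = 13.

13


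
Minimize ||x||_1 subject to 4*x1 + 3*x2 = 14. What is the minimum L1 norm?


Axis intercepts:
  x1 = 7/2, x2 = 0: L1 = 7/2
  x1 = 0, x2 = 14/3: L1 = 14/3
x* = (7/2, 0)
||x*||_1 = 7/2.

7/2


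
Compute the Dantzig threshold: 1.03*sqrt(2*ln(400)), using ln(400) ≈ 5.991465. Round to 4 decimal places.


ln(400) ≈ 5.991465.
2*ln(n) ≈ 11.98293.
sqrt(2*ln(n)) ≈ sqrt(11.98293) ≈ 3.461637.
threshold ≈ 1.03*3.461637 = 3.56548611 ≈ 3.5655.

3.5655


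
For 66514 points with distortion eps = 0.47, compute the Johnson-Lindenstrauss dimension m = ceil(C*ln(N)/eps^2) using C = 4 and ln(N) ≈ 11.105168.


ln(66514) ≈ 11.105168.
eps^2 = 0.47^2 = 0.2209.
C*ln(N)/eps^2 ≈ 4*11.105168/0.2209 ≈ 201.0895.
m = ceil(201.0895) = 202.

202


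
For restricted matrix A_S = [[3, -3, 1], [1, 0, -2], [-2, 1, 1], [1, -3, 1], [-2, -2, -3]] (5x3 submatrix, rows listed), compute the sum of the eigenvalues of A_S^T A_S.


Sum of eigenvalues of A_S^T A_S = trace(A_S^T A_S) = sum of squared column norms of A_S.
A_S^T A_S diagonal: [19, 23, 16].
trace = 19 + 23 + 16 = 58.

58


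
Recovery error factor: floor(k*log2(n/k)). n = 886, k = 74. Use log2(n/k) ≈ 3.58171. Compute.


log2(n/k) = log2(886/74) ≈ 3.58171.
k*log2(n/k) ≈ 74*3.58171 = 265.04654.
floor(265.04654) = 265.

265


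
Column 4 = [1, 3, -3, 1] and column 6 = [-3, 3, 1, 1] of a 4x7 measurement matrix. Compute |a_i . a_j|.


Inner product: 1*-3 + 3*3 + -3*1 + 1*1
Products: [-3, 9, -3, 1]
Sum = 4.
|dot| = 4.

4


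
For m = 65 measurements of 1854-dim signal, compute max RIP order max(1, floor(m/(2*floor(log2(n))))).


floor(log2(1854)) = 10.
2*10 = 20.
m/(2*floor(log2(n))) = 65/20 ≈ 3.25.
floor = 3.
k = max(1, 3) = 3.

3


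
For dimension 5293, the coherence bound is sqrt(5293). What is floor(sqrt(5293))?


72^2 = 5184 <= 5293 < 5329 = 73^2, so 72 <= sqrt(5293) < 73.
floor(sqrt(5293)) = 72.

72


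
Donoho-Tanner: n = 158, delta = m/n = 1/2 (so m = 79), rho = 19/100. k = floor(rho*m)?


m = 1/2*158 = 79.
rho = 19/100.
rho*m = 19/100*79 = 15.01.
k = floor(15.01) = 15.

15


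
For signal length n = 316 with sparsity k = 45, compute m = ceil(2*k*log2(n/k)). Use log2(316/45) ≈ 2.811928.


log2(n/k) = log2(316/45) ≈ 2.811928.
2*k*log2(n/k) ≈ 2*45*2.811928 = 253.07352.
m = ceil(253.07352) = 254.

254


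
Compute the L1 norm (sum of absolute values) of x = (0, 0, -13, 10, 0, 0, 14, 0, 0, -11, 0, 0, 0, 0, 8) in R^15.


Non-zero entries: [(2, -13), (3, 10), (6, 14), (9, -11), (14, 8)]
Absolute values: [13, 10, 14, 11, 8]
||x||_1 = sum = 56.

56


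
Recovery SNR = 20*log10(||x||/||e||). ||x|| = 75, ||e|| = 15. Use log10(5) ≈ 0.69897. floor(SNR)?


||x||/||e|| = 75/15 = 5.
log10(5) ≈ 0.69897.
20*log10(||x||/||e||) ≈ 20*0.69897 = 13.9794.
floor(13.9794) = 13.

13


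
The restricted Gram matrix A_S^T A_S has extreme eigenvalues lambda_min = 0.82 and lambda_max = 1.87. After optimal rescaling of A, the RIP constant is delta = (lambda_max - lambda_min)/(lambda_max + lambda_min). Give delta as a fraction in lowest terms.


lambda_max - lambda_min = 1.87 - 0.82 = 1.05.
lambda_max + lambda_min = 1.87 + 0.82 = 2.69.
delta = 1.05/2.69 = 105/269.

105/269


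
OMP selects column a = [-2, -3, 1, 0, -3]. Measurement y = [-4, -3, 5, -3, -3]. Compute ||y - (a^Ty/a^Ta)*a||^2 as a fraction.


a^T a = 23.
a^T y = 31.
coeff = 31/23 = 31/23.
||r||^2 = 603/23.

603/23


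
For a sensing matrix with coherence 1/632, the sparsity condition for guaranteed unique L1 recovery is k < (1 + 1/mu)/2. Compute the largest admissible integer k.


1/mu = 632.
1 + 1/mu = 633.
(1 + 1/mu)/2 = 316.5 is not an integer, so k_max = floor(316.5) = 316.

316


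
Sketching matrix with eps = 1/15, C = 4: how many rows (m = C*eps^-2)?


1/eps = 15.
(1/eps)^2 = 225.
m = 4*225 = 900.

900


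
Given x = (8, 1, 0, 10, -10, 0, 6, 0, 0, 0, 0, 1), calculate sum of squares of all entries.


Non-zero entries: [(0, 8), (1, 1), (3, 10), (4, -10), (6, 6), (11, 1)]
Squares: [64, 1, 100, 100, 36, 1]
||x||_2^2 = sum = 302.

302


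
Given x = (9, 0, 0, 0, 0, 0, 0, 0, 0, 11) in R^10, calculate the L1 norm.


Non-zero entries: [(0, 9), (9, 11)]
Absolute values: [9, 11]
||x||_1 = sum = 20.

20


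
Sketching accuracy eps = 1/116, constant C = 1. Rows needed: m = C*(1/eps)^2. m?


1/eps = 116.
(1/eps)^2 = 13456.
m = 1*13456 = 13456.

13456


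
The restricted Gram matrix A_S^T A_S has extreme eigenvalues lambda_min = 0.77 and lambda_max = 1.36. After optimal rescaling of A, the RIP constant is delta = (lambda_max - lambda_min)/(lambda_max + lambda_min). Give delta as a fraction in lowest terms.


lambda_max - lambda_min = 1.36 - 0.77 = 0.59.
lambda_max + lambda_min = 1.36 + 0.77 = 2.13.
delta = 0.59/2.13 = 59/213.

59/213


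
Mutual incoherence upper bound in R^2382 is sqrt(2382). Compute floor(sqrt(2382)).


48^2 = 2304 <= 2382 < 2401 = 49^2, so 48 <= sqrt(2382) < 49.
floor(sqrt(2382)) = 48.

48


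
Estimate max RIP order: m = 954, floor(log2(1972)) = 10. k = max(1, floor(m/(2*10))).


floor(log2(1972)) = 10.
2*10 = 20.
m/(2*floor(log2(n))) = 954/20 ≈ 47.7.
floor = 47.
k = max(1, 47) = 47.

47


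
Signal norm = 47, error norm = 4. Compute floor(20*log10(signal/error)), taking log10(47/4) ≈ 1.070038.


||x||/||e|| = 47/4.
log10(47/4) ≈ 1.070038.
20*log10(||x||/||e||) ≈ 20*1.070038 = 21.40076.
floor(21.40076) = 21.

21


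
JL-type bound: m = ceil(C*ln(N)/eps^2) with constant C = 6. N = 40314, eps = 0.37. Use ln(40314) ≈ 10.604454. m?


ln(40314) ≈ 10.604454.
eps^2 = 0.37^2 = 0.1369.
C*ln(N)/eps^2 ≈ 6*10.604454/0.1369 ≈ 464.7679.
m = ceil(464.7679) = 465.

465


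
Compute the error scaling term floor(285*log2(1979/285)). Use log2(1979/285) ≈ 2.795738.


log2(n/k) = log2(1979/285) ≈ 2.795738.
k*log2(n/k) ≈ 285*2.795738 = 796.78533.
floor(796.78533) = 796.

796


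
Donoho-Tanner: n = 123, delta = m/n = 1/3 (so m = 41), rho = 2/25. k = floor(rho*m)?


m = 1/3*123 = 41.
rho = 2/25.
rho*m = 2/25*41 = 3.28.
k = floor(3.28) = 3.

3


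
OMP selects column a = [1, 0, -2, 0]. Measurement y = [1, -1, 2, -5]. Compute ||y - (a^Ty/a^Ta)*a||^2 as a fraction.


a^T a = 5.
a^T y = -3.
coeff = -3/5 = -3/5.
||r||^2 = 146/5.

146/5


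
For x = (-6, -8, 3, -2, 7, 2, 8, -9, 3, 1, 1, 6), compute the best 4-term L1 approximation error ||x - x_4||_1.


Sorted |x_i| descending: [9, 8, 8, 7, 6, 6, 3, 3, 2, 2, 1, 1]
Keep top 4: [9, 8, 8, 7]
Tail entries: [6, 6, 3, 3, 2, 2, 1, 1]
L1 error = sum of tail = 24.

24


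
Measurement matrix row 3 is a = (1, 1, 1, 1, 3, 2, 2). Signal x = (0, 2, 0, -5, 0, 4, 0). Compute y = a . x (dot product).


Non-zero terms: ['1*2', '1*-5', '2*4']
Products: [2, -5, 8]
y = sum = 5.

5


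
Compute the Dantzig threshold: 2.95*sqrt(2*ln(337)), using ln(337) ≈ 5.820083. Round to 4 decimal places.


ln(337) ≈ 5.820083.
2*ln(n) ≈ 11.640166.
sqrt(2*ln(n)) ≈ sqrt(11.640166) ≈ 3.411769.
threshold ≈ 2.95*3.411769 = 10.06471855 ≈ 10.0647.

10.0647


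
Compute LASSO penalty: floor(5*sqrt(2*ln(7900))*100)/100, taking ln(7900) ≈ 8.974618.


ln(7900) ≈ 8.974618.
2*ln(n) ≈ 17.949236.
sqrt(2*ln(n)) ≈ sqrt(17.949236) ≈ 4.236654.
lambda ≈ 5*4.236654 = 21.18327.
floor(lambda*100)/100 = 21.18.

21.18


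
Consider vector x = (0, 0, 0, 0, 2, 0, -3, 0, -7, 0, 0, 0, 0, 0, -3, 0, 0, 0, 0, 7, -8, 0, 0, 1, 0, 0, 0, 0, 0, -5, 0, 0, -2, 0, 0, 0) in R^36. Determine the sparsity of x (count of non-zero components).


Non-zero positions: [4, 6, 8, 14, 19, 20, 23, 29, 32].
Sparsity = 9.

9


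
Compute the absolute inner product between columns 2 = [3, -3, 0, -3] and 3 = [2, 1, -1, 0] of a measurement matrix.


Inner product: 3*2 + -3*1 + 0*-1 + -3*0
Products: [6, -3, 0, 0]
Sum = 3.
|dot| = 3.

3


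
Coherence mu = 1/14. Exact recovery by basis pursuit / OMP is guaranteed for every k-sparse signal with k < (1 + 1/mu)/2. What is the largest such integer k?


1/mu = 14.
1 + 1/mu = 15.
(1 + 1/mu)/2 = 7.5 is not an integer, so k_max = floor(7.5) = 7.

7


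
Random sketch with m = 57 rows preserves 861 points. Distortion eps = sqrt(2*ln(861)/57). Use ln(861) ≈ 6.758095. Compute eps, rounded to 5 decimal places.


ln(861) ≈ 6.758095.
2*ln(N)/m ≈ 2*6.758095/57 ≈ 0.23712614.
eps = sqrt(0.23712614) ≈ 0.486956 ≈ 0.48696.

0.48696


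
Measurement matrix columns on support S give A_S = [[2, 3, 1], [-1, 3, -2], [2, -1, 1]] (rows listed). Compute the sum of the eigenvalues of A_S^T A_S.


Sum of eigenvalues of A_S^T A_S = trace(A_S^T A_S) = sum of squared column norms of A_S.
A_S^T A_S diagonal: [9, 19, 6].
trace = 9 + 19 + 6 = 34.

34


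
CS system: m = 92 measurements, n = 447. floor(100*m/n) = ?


100*m/n = 100*92/447 ≈ 20.5817.
floor = 20.

20


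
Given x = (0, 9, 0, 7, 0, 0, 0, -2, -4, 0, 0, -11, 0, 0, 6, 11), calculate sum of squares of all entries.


Non-zero entries: [(1, 9), (3, 7), (7, -2), (8, -4), (11, -11), (14, 6), (15, 11)]
Squares: [81, 49, 4, 16, 121, 36, 121]
||x||_2^2 = sum = 428.

428


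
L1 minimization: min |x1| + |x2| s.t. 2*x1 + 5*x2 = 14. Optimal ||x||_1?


Axis intercepts:
  x1 = 7, x2 = 0: L1 = 7
  x1 = 0, x2 = 14/5: L1 = 14/5
x* = (0, 14/5)
||x*||_1 = 14/5.

14/5


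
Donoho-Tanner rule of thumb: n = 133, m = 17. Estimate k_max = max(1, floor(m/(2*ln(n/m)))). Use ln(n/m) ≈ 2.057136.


n/m = 133/17.
ln(n/m) ≈ 2.057136.
2*ln(n/m) ≈ 4.114272.
m/(2*ln(n/m)) ≈ 17/4.114272 ≈ 4.132.
floor = 4.
k_max = max(1, 4) = 4.

4


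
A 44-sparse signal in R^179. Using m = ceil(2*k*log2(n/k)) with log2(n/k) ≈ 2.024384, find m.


log2(n/k) = log2(179/44) ≈ 2.024384.
2*k*log2(n/k) ≈ 2*44*2.024384 = 178.145792.
m = ceil(178.145792) = 179.

179


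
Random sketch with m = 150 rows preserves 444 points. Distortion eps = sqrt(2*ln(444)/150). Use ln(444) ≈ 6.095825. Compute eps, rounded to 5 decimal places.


ln(444) ≈ 6.095825.
2*ln(N)/m ≈ 2*6.095825/150 ≈ 0.08127767.
eps = sqrt(0.08127767) ≈ 0.2850924 ≈ 0.28509.

0.28509


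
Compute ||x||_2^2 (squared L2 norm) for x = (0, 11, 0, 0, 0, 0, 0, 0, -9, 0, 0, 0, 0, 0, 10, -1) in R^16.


Non-zero entries: [(1, 11), (8, -9), (14, 10), (15, -1)]
Squares: [121, 81, 100, 1]
||x||_2^2 = sum = 303.

303


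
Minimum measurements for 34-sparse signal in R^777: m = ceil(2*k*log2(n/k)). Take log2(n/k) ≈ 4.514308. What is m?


log2(n/k) = log2(777/34) ≈ 4.514308.
2*k*log2(n/k) ≈ 2*34*4.514308 = 306.972944.
m = ceil(306.972944) = 307.

307


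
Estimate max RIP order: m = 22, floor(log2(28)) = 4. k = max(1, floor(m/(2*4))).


floor(log2(28)) = 4.
2*4 = 8.
m/(2*floor(log2(n))) = 22/8 ≈ 2.75.
floor = 2.
k = max(1, 2) = 2.

2


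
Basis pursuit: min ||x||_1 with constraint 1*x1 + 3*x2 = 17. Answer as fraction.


Axis intercepts:
  x1 = 17, x2 = 0: L1 = 17
  x1 = 0, x2 = 17/3: L1 = 17/3
x* = (0, 17/3)
||x*||_1 = 17/3.

17/3


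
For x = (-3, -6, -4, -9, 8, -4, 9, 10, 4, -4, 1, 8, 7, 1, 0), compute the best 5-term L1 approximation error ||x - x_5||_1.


Sorted |x_i| descending: [10, 9, 9, 8, 8, 7, 6, 4, 4, 4, 4, 3, 1, 1, 0]
Keep top 5: [10, 9, 9, 8, 8]
Tail entries: [7, 6, 4, 4, 4, 4, 3, 1, 1, 0]
L1 error = sum of tail = 34.

34


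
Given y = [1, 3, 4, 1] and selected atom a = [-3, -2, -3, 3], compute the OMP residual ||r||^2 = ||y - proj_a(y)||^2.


a^T a = 31.
a^T y = -18.
coeff = -18/31 = -18/31.
||r||^2 = 513/31.

513/31


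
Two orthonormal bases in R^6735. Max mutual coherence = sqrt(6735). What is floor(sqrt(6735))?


82^2 = 6724 <= 6735 < 6889 = 83^2, so 82 <= sqrt(6735) < 83.
floor(sqrt(6735)) = 82.

82


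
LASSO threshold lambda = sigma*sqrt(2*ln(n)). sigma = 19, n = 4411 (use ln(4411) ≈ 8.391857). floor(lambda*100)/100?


ln(4411) ≈ 8.391857.
2*ln(n) ≈ 16.783714.
sqrt(2*ln(n)) ≈ sqrt(16.783714) ≈ 4.096793.
lambda ≈ 19*4.096793 = 77.839067.
floor(lambda*100)/100 = 77.83.

77.83


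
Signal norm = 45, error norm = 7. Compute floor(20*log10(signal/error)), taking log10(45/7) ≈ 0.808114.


||x||/||e|| = 45/7.
log10(45/7) ≈ 0.808114.
20*log10(||x||/||e||) ≈ 20*0.808114 = 16.16228.
floor(16.16228) = 16.

16


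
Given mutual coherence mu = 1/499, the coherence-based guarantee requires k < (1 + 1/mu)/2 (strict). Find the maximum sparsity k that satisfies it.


1/mu = 499.
1 + 1/mu = 500.
(1 + 1/mu)/2 = 250 is an integer and the inequality is strict, so k_max = 250 - 1 = 249.

249


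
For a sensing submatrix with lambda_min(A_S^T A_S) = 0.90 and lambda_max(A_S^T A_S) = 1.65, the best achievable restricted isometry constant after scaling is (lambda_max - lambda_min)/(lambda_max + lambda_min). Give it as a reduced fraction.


lambda_max - lambda_min = 1.65 - 0.90 = 0.75.
lambda_max + lambda_min = 1.65 + 0.90 = 2.55.
delta = 0.75/2.55 = 75/255 = 5/17.

5/17


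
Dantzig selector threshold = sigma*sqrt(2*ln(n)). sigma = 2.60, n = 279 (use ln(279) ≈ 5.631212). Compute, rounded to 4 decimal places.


ln(279) ≈ 5.631212.
2*ln(n) ≈ 11.262424.
sqrt(2*ln(n)) ≈ sqrt(11.262424) ≈ 3.355954.
threshold ≈ 2.60*3.355954 = 8.7254804 ≈ 8.7255.

8.7255


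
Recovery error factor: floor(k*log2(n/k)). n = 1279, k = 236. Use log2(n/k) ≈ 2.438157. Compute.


log2(n/k) = log2(1279/236) ≈ 2.438157.
k*log2(n/k) ≈ 236*2.438157 = 575.405052.
floor(575.405052) = 575.

575


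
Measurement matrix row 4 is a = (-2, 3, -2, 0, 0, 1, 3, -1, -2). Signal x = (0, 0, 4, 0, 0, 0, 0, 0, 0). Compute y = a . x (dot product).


Non-zero terms: ['-2*4']
Products: [-8]
y = sum = -8.

-8


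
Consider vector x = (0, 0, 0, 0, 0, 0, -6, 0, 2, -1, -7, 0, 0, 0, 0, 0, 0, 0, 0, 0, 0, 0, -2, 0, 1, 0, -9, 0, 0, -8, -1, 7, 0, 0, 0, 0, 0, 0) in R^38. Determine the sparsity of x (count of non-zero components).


Non-zero positions: [6, 8, 9, 10, 22, 24, 26, 29, 30, 31].
Sparsity = 10.

10


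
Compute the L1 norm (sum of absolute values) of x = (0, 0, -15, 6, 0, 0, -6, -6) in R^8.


Non-zero entries: [(2, -15), (3, 6), (6, -6), (7, -6)]
Absolute values: [15, 6, 6, 6]
||x||_1 = sum = 33.

33


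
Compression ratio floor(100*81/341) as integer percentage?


100*m/n = 100*81/341 ≈ 23.7537.
floor = 23.

23


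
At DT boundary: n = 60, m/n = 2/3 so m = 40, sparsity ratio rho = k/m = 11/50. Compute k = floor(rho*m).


m = 2/3*60 = 40.
rho = 11/50.
rho*m = 11/50*40 = 8.8.
k = floor(8.8) = 8.

8


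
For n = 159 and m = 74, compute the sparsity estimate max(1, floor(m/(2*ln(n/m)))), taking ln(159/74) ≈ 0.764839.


n/m = 159/74.
ln(n/m) ≈ 0.764839.
2*ln(n/m) ≈ 1.529678.
m/(2*ln(n/m)) ≈ 74/1.529678 ≈ 48.3762.
floor = 48.
k_max = max(1, 48) = 48.

48


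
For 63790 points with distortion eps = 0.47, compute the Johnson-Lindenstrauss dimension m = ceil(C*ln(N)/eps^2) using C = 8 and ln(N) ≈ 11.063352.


ln(63790) ≈ 11.063352.
eps^2 = 0.47^2 = 0.2209.
C*ln(N)/eps^2 ≈ 8*11.063352/0.2209 ≈ 400.6646.
m = ceil(400.6646) = 401.

401


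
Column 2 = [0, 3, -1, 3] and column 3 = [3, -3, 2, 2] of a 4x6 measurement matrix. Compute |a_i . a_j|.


Inner product: 0*3 + 3*-3 + -1*2 + 3*2
Products: [0, -9, -2, 6]
Sum = -5.
|dot| = 5.

5


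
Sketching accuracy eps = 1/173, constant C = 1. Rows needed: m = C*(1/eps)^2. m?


1/eps = 173.
(1/eps)^2 = 29929.
m = 1*29929 = 29929.

29929


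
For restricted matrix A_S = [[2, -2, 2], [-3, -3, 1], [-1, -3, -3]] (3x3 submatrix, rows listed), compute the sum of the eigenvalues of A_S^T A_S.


Sum of eigenvalues of A_S^T A_S = trace(A_S^T A_S) = sum of squared column norms of A_S.
A_S^T A_S diagonal: [14, 22, 14].
trace = 14 + 22 + 14 = 50.

50


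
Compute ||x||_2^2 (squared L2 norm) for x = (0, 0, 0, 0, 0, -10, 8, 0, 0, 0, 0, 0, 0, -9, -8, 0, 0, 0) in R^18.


Non-zero entries: [(5, -10), (6, 8), (13, -9), (14, -8)]
Squares: [100, 64, 81, 64]
||x||_2^2 = sum = 309.

309


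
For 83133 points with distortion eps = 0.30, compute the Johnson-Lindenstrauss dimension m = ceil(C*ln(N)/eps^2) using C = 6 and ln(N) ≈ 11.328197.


ln(83133) ≈ 11.328197.
eps^2 = 0.30^2 = 0.09.
C*ln(N)/eps^2 ≈ 6*11.328197/0.09 ≈ 755.2131.
m = ceil(755.2131) = 756.

756


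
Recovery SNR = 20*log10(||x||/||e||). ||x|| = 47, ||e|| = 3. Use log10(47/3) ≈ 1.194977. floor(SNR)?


||x||/||e|| = 47/3.
log10(47/3) ≈ 1.194977.
20*log10(||x||/||e||) ≈ 20*1.194977 = 23.89954.
floor(23.89954) = 23.

23


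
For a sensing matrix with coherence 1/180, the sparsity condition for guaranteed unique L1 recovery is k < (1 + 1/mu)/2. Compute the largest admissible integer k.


1/mu = 180.
1 + 1/mu = 181.
(1 + 1/mu)/2 = 90.5 is not an integer, so k_max = floor(90.5) = 90.

90


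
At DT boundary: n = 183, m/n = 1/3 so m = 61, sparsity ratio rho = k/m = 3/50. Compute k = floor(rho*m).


m = 1/3*183 = 61.
rho = 3/50.
rho*m = 3/50*61 = 3.66.
k = floor(3.66) = 3.

3


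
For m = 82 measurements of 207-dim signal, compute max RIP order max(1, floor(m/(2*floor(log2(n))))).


floor(log2(207)) = 7.
2*7 = 14.
m/(2*floor(log2(n))) = 82/14 ≈ 5.8571.
floor = 5.
k = max(1, 5) = 5.

5


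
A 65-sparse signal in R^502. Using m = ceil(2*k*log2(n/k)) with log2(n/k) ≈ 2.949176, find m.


log2(n/k) = log2(502/65) ≈ 2.949176.
2*k*log2(n/k) ≈ 2*65*2.949176 = 383.39288.
m = ceil(383.39288) = 384.

384


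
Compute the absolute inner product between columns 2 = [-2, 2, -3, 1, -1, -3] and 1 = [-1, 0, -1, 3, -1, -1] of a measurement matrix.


Inner product: -2*-1 + 2*0 + -3*-1 + 1*3 + -1*-1 + -3*-1
Products: [2, 0, 3, 3, 1, 3]
Sum = 12.
|dot| = 12.

12


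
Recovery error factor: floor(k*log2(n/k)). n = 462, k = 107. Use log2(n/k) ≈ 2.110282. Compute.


log2(n/k) = log2(462/107) ≈ 2.110282.
k*log2(n/k) ≈ 107*2.110282 = 225.800174.
floor(225.800174) = 225.

225


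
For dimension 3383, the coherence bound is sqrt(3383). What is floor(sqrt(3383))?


58^2 = 3364 <= 3383 < 3481 = 59^2, so 58 <= sqrt(3383) < 59.
floor(sqrt(3383)) = 58.

58


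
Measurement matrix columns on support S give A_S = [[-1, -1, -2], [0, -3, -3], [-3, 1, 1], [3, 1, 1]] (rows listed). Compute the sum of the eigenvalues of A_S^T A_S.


Sum of eigenvalues of A_S^T A_S = trace(A_S^T A_S) = sum of squared column norms of A_S.
A_S^T A_S diagonal: [19, 12, 15].
trace = 19 + 12 + 15 = 46.

46


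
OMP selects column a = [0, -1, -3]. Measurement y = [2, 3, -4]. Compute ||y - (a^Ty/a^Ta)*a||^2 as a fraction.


a^T a = 10.
a^T y = 9.
coeff = 9/10 = 9/10.
||r||^2 = 209/10.

209/10


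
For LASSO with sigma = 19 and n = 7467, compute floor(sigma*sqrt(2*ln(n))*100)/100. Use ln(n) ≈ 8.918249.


ln(7467) ≈ 8.918249.
2*ln(n) ≈ 17.836498.
sqrt(2*ln(n)) ≈ sqrt(17.836498) ≈ 4.223328.
lambda ≈ 19*4.223328 = 80.243232.
floor(lambda*100)/100 = 80.24.

80.24


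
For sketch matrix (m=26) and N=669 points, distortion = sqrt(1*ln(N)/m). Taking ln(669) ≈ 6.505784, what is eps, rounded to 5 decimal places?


ln(669) ≈ 6.505784.
1*ln(N)/m ≈ 1*6.505784/26 ≈ 0.25022246.
eps = sqrt(0.25022246) ≈ 0.5002224 ≈ 0.50022.

0.50022


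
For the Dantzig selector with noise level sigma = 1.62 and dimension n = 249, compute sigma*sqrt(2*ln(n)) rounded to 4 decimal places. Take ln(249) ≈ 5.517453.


ln(249) ≈ 5.517453.
2*ln(n) ≈ 11.034906.
sqrt(2*ln(n)) ≈ sqrt(11.034906) ≈ 3.321883.
threshold ≈ 1.62*3.321883 = 5.38145046 ≈ 5.3815.

5.3815


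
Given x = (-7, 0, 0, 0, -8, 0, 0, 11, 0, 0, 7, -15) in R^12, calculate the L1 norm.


Non-zero entries: [(0, -7), (4, -8), (7, 11), (10, 7), (11, -15)]
Absolute values: [7, 8, 11, 7, 15]
||x||_1 = sum = 48.

48


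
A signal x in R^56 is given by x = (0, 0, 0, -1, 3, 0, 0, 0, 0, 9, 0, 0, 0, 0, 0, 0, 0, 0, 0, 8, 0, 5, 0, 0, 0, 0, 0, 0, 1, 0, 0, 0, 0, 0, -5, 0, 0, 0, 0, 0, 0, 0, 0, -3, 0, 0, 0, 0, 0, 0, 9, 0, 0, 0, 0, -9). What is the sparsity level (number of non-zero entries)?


Non-zero positions: [3, 4, 9, 19, 21, 28, 34, 43, 50, 55].
Sparsity = 10.

10


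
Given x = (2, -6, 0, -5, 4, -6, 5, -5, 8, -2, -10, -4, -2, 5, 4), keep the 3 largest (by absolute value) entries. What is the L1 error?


Sorted |x_i| descending: [10, 8, 6, 6, 5, 5, 5, 5, 4, 4, 4, 2, 2, 2, 0]
Keep top 3: [10, 8, 6]
Tail entries: [6, 5, 5, 5, 5, 4, 4, 4, 2, 2, 2, 0]
L1 error = sum of tail = 44.

44


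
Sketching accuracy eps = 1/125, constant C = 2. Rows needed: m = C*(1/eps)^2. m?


1/eps = 125.
(1/eps)^2 = 15625.
m = 2*15625 = 31250.

31250


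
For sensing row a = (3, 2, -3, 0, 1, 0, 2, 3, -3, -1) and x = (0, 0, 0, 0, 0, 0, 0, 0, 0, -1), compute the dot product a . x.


Non-zero terms: ['-1*-1']
Products: [1]
y = sum = 1.

1


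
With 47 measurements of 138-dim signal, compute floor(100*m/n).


100*m/n = 100*47/138 ≈ 34.058.
floor = 34.

34


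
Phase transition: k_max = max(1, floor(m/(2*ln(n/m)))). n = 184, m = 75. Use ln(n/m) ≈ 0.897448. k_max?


n/m = 184/75.
ln(n/m) ≈ 0.897448.
2*ln(n/m) ≈ 1.794896.
m/(2*ln(n/m)) ≈ 75/1.794896 ≈ 41.7852.
floor = 41.
k_max = max(1, 41) = 41.

41


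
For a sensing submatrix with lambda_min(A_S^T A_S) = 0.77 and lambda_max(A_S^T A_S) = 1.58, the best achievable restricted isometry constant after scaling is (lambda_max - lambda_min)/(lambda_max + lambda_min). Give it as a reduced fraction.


lambda_max - lambda_min = 1.58 - 0.77 = 0.81.
lambda_max + lambda_min = 1.58 + 0.77 = 2.35.
delta = 0.81/2.35 = 81/235.

81/235


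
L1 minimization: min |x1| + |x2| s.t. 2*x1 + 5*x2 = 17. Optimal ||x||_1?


Axis intercepts:
  x1 = 17/2, x2 = 0: L1 = 17/2
  x1 = 0, x2 = 17/5: L1 = 17/5
x* = (0, 17/5)
||x*||_1 = 17/5.

17/5


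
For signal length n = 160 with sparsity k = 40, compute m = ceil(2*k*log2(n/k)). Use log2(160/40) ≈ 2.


log2(n/k) = log2(160/40) ≈ 2.
2*k*log2(n/k) ≈ 2*40*2 = 160.
m = ceil(160) = 160.

160


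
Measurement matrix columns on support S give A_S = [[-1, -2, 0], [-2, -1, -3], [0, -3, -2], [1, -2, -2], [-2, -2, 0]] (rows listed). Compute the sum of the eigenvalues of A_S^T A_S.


Sum of eigenvalues of A_S^T A_S = trace(A_S^T A_S) = sum of squared column norms of A_S.
A_S^T A_S diagonal: [10, 22, 17].
trace = 10 + 22 + 17 = 49.

49


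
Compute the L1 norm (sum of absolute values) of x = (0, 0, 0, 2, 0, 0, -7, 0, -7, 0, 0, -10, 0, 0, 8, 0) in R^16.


Non-zero entries: [(3, 2), (6, -7), (8, -7), (11, -10), (14, 8)]
Absolute values: [2, 7, 7, 10, 8]
||x||_1 = sum = 34.

34


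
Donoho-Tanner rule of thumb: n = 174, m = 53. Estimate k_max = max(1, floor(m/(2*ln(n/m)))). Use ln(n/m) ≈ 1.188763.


n/m = 174/53.
ln(n/m) ≈ 1.188763.
2*ln(n/m) ≈ 2.377526.
m/(2*ln(n/m)) ≈ 53/2.377526 ≈ 22.2921.
floor = 22.
k_max = max(1, 22) = 22.

22


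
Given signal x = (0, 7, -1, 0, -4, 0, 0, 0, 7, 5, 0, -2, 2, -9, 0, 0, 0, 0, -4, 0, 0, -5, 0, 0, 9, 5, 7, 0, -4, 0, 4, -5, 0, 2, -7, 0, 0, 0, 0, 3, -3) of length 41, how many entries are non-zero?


Non-zero positions: [1, 2, 4, 8, 9, 11, 12, 13, 18, 21, 24, 25, 26, 28, 30, 31, 33, 34, 39, 40].
Sparsity = 20.

20


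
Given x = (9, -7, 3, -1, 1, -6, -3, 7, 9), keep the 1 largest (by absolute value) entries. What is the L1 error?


Sorted |x_i| descending: [9, 9, 7, 7, 6, 3, 3, 1, 1]
Keep top 1: [9]
Tail entries: [9, 7, 7, 6, 3, 3, 1, 1]
L1 error = sum of tail = 37.

37


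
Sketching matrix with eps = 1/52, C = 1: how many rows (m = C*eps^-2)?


1/eps = 52.
(1/eps)^2 = 2704.
m = 1*2704 = 2704.

2704


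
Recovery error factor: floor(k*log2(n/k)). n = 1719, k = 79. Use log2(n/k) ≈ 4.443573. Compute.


log2(n/k) = log2(1719/79) ≈ 4.443573.
k*log2(n/k) ≈ 79*4.443573 = 351.042267.
floor(351.042267) = 351.

351


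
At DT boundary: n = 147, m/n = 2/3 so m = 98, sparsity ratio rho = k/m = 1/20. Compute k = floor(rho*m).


m = 2/3*147 = 98.
rho = 1/20.
rho*m = 1/20*98 = 4.9.
k = floor(4.9) = 4.

4


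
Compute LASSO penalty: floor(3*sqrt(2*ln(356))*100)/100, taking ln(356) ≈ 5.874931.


ln(356) ≈ 5.874931.
2*ln(n) ≈ 11.749862.
sqrt(2*ln(n)) ≈ sqrt(11.749862) ≈ 3.427807.
lambda ≈ 3*3.427807 = 10.283421.
floor(lambda*100)/100 = 10.28.

10.28


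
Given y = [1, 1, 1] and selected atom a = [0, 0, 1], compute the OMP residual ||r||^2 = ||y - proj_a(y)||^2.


a^T a = 1.
a^T y = 1.
coeff = 1/1 = 1.
||r||^2 = 2.

2


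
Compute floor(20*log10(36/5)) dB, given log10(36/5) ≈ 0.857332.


||x||/||e|| = 36/5.
log10(36/5) ≈ 0.857332.
20*log10(||x||/||e||) ≈ 20*0.857332 = 17.14664.
floor(17.14664) = 17.

17


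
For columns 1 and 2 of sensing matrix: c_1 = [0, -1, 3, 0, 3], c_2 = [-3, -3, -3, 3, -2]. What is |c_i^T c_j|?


Inner product: 0*-3 + -1*-3 + 3*-3 + 0*3 + 3*-2
Products: [0, 3, -9, 0, -6]
Sum = -12.
|dot| = 12.

12
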